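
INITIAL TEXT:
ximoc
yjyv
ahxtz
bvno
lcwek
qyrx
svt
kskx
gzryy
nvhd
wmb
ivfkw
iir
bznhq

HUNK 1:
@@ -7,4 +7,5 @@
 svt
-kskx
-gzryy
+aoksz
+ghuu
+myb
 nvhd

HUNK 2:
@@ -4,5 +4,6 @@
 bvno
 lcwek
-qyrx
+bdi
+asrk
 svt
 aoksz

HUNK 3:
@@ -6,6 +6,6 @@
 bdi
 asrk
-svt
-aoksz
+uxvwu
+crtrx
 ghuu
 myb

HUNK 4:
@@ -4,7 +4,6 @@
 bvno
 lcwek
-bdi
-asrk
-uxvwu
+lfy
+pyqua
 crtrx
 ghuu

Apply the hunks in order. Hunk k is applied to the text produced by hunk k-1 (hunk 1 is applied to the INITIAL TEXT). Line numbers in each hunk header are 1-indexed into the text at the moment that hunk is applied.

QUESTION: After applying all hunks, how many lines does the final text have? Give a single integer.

Answer: 15

Derivation:
Hunk 1: at line 7 remove [kskx,gzryy] add [aoksz,ghuu,myb] -> 15 lines: ximoc yjyv ahxtz bvno lcwek qyrx svt aoksz ghuu myb nvhd wmb ivfkw iir bznhq
Hunk 2: at line 4 remove [qyrx] add [bdi,asrk] -> 16 lines: ximoc yjyv ahxtz bvno lcwek bdi asrk svt aoksz ghuu myb nvhd wmb ivfkw iir bznhq
Hunk 3: at line 6 remove [svt,aoksz] add [uxvwu,crtrx] -> 16 lines: ximoc yjyv ahxtz bvno lcwek bdi asrk uxvwu crtrx ghuu myb nvhd wmb ivfkw iir bznhq
Hunk 4: at line 4 remove [bdi,asrk,uxvwu] add [lfy,pyqua] -> 15 lines: ximoc yjyv ahxtz bvno lcwek lfy pyqua crtrx ghuu myb nvhd wmb ivfkw iir bznhq
Final line count: 15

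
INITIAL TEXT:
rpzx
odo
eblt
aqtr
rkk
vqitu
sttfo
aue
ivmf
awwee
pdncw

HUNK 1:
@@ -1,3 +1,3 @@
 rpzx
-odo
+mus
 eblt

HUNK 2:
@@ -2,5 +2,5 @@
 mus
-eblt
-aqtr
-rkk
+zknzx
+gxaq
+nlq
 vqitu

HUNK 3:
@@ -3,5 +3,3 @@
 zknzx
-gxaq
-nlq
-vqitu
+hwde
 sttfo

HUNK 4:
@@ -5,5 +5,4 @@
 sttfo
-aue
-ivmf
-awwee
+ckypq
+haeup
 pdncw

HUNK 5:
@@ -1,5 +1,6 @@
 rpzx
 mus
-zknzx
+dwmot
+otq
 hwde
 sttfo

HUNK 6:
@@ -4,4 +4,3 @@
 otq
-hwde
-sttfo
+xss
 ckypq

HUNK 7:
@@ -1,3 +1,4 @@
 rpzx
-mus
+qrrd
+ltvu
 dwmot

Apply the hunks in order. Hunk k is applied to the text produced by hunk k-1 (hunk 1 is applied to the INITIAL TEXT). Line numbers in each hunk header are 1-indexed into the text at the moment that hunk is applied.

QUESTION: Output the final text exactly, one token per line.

Hunk 1: at line 1 remove [odo] add [mus] -> 11 lines: rpzx mus eblt aqtr rkk vqitu sttfo aue ivmf awwee pdncw
Hunk 2: at line 2 remove [eblt,aqtr,rkk] add [zknzx,gxaq,nlq] -> 11 lines: rpzx mus zknzx gxaq nlq vqitu sttfo aue ivmf awwee pdncw
Hunk 3: at line 3 remove [gxaq,nlq,vqitu] add [hwde] -> 9 lines: rpzx mus zknzx hwde sttfo aue ivmf awwee pdncw
Hunk 4: at line 5 remove [aue,ivmf,awwee] add [ckypq,haeup] -> 8 lines: rpzx mus zknzx hwde sttfo ckypq haeup pdncw
Hunk 5: at line 1 remove [zknzx] add [dwmot,otq] -> 9 lines: rpzx mus dwmot otq hwde sttfo ckypq haeup pdncw
Hunk 6: at line 4 remove [hwde,sttfo] add [xss] -> 8 lines: rpzx mus dwmot otq xss ckypq haeup pdncw
Hunk 7: at line 1 remove [mus] add [qrrd,ltvu] -> 9 lines: rpzx qrrd ltvu dwmot otq xss ckypq haeup pdncw

Answer: rpzx
qrrd
ltvu
dwmot
otq
xss
ckypq
haeup
pdncw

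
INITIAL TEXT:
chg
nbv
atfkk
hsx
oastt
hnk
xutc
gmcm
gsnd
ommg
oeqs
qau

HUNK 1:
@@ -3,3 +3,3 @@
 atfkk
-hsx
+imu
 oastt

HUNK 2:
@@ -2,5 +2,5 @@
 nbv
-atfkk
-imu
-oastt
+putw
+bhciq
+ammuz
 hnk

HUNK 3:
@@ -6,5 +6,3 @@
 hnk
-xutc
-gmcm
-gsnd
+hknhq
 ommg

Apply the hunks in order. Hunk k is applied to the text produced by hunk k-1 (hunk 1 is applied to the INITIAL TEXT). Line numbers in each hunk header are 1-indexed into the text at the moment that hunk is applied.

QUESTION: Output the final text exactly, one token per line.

Hunk 1: at line 3 remove [hsx] add [imu] -> 12 lines: chg nbv atfkk imu oastt hnk xutc gmcm gsnd ommg oeqs qau
Hunk 2: at line 2 remove [atfkk,imu,oastt] add [putw,bhciq,ammuz] -> 12 lines: chg nbv putw bhciq ammuz hnk xutc gmcm gsnd ommg oeqs qau
Hunk 3: at line 6 remove [xutc,gmcm,gsnd] add [hknhq] -> 10 lines: chg nbv putw bhciq ammuz hnk hknhq ommg oeqs qau

Answer: chg
nbv
putw
bhciq
ammuz
hnk
hknhq
ommg
oeqs
qau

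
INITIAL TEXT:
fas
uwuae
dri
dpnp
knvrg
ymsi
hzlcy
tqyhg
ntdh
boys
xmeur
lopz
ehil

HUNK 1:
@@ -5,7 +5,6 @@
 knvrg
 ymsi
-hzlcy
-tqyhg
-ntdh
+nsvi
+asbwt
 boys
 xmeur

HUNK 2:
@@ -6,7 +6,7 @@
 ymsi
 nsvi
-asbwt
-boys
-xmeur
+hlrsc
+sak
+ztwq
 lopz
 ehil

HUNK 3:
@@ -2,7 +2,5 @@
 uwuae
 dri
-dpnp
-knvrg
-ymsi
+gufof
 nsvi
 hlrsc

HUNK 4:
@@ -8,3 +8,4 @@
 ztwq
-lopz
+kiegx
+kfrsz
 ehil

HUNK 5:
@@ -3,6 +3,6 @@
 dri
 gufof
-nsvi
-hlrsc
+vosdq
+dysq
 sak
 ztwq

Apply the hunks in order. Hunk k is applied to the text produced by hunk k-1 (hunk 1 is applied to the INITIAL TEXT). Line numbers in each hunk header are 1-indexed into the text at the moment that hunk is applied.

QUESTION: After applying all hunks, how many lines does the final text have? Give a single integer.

Answer: 11

Derivation:
Hunk 1: at line 5 remove [hzlcy,tqyhg,ntdh] add [nsvi,asbwt] -> 12 lines: fas uwuae dri dpnp knvrg ymsi nsvi asbwt boys xmeur lopz ehil
Hunk 2: at line 6 remove [asbwt,boys,xmeur] add [hlrsc,sak,ztwq] -> 12 lines: fas uwuae dri dpnp knvrg ymsi nsvi hlrsc sak ztwq lopz ehil
Hunk 3: at line 2 remove [dpnp,knvrg,ymsi] add [gufof] -> 10 lines: fas uwuae dri gufof nsvi hlrsc sak ztwq lopz ehil
Hunk 4: at line 8 remove [lopz] add [kiegx,kfrsz] -> 11 lines: fas uwuae dri gufof nsvi hlrsc sak ztwq kiegx kfrsz ehil
Hunk 5: at line 3 remove [nsvi,hlrsc] add [vosdq,dysq] -> 11 lines: fas uwuae dri gufof vosdq dysq sak ztwq kiegx kfrsz ehil
Final line count: 11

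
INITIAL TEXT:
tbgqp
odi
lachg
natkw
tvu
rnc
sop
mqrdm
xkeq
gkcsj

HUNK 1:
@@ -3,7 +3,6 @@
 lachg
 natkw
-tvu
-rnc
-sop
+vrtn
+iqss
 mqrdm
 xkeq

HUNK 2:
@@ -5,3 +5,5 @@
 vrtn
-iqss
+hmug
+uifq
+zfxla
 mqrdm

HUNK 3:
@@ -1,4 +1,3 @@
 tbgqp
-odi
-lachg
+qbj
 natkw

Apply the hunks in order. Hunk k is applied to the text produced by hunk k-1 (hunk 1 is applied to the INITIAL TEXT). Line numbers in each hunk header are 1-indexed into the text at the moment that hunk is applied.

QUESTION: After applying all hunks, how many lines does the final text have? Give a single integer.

Answer: 10

Derivation:
Hunk 1: at line 3 remove [tvu,rnc,sop] add [vrtn,iqss] -> 9 lines: tbgqp odi lachg natkw vrtn iqss mqrdm xkeq gkcsj
Hunk 2: at line 5 remove [iqss] add [hmug,uifq,zfxla] -> 11 lines: tbgqp odi lachg natkw vrtn hmug uifq zfxla mqrdm xkeq gkcsj
Hunk 3: at line 1 remove [odi,lachg] add [qbj] -> 10 lines: tbgqp qbj natkw vrtn hmug uifq zfxla mqrdm xkeq gkcsj
Final line count: 10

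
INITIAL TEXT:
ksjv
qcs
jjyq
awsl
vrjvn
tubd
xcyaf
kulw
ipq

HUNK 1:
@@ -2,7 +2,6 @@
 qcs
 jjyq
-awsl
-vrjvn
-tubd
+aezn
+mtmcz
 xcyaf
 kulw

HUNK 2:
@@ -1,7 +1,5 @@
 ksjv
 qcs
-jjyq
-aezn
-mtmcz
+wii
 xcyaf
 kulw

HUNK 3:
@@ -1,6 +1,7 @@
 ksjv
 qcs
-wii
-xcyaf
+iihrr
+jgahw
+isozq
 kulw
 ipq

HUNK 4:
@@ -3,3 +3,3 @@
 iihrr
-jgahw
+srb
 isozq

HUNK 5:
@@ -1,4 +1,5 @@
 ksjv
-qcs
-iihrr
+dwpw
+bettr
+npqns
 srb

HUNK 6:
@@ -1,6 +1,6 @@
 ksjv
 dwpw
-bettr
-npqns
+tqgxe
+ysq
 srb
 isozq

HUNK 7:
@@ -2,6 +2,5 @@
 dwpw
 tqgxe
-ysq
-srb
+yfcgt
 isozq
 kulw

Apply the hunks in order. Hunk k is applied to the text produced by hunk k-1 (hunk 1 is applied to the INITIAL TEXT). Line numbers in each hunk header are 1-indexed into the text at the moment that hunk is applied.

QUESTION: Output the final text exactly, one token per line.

Hunk 1: at line 2 remove [awsl,vrjvn,tubd] add [aezn,mtmcz] -> 8 lines: ksjv qcs jjyq aezn mtmcz xcyaf kulw ipq
Hunk 2: at line 1 remove [jjyq,aezn,mtmcz] add [wii] -> 6 lines: ksjv qcs wii xcyaf kulw ipq
Hunk 3: at line 1 remove [wii,xcyaf] add [iihrr,jgahw,isozq] -> 7 lines: ksjv qcs iihrr jgahw isozq kulw ipq
Hunk 4: at line 3 remove [jgahw] add [srb] -> 7 lines: ksjv qcs iihrr srb isozq kulw ipq
Hunk 5: at line 1 remove [qcs,iihrr] add [dwpw,bettr,npqns] -> 8 lines: ksjv dwpw bettr npqns srb isozq kulw ipq
Hunk 6: at line 1 remove [bettr,npqns] add [tqgxe,ysq] -> 8 lines: ksjv dwpw tqgxe ysq srb isozq kulw ipq
Hunk 7: at line 2 remove [ysq,srb] add [yfcgt] -> 7 lines: ksjv dwpw tqgxe yfcgt isozq kulw ipq

Answer: ksjv
dwpw
tqgxe
yfcgt
isozq
kulw
ipq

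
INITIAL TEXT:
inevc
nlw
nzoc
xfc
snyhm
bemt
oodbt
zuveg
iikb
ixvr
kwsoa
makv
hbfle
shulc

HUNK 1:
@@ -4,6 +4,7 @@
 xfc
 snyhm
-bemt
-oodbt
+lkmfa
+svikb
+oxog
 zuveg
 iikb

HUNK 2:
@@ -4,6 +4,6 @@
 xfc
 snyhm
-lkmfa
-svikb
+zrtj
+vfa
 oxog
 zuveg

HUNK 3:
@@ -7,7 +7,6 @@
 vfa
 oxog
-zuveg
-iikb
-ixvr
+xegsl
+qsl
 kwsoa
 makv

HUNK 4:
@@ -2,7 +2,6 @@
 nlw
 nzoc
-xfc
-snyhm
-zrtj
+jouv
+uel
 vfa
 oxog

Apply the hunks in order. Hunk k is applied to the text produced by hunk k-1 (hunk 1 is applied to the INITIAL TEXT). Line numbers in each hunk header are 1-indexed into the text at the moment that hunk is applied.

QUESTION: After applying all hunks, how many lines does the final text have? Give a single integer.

Answer: 13

Derivation:
Hunk 1: at line 4 remove [bemt,oodbt] add [lkmfa,svikb,oxog] -> 15 lines: inevc nlw nzoc xfc snyhm lkmfa svikb oxog zuveg iikb ixvr kwsoa makv hbfle shulc
Hunk 2: at line 4 remove [lkmfa,svikb] add [zrtj,vfa] -> 15 lines: inevc nlw nzoc xfc snyhm zrtj vfa oxog zuveg iikb ixvr kwsoa makv hbfle shulc
Hunk 3: at line 7 remove [zuveg,iikb,ixvr] add [xegsl,qsl] -> 14 lines: inevc nlw nzoc xfc snyhm zrtj vfa oxog xegsl qsl kwsoa makv hbfle shulc
Hunk 4: at line 2 remove [xfc,snyhm,zrtj] add [jouv,uel] -> 13 lines: inevc nlw nzoc jouv uel vfa oxog xegsl qsl kwsoa makv hbfle shulc
Final line count: 13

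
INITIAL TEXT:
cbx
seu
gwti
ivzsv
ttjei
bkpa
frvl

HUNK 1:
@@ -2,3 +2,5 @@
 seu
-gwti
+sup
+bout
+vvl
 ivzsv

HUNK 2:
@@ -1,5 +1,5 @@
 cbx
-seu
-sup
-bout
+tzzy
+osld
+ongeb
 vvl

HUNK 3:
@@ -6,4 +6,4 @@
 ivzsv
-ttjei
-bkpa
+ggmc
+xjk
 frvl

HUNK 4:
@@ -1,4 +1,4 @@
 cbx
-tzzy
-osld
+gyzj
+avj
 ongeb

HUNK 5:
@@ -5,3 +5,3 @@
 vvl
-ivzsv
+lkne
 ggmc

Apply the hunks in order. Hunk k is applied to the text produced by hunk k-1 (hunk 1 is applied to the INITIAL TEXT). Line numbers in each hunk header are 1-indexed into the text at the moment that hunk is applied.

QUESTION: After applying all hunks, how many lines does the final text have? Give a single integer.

Hunk 1: at line 2 remove [gwti] add [sup,bout,vvl] -> 9 lines: cbx seu sup bout vvl ivzsv ttjei bkpa frvl
Hunk 2: at line 1 remove [seu,sup,bout] add [tzzy,osld,ongeb] -> 9 lines: cbx tzzy osld ongeb vvl ivzsv ttjei bkpa frvl
Hunk 3: at line 6 remove [ttjei,bkpa] add [ggmc,xjk] -> 9 lines: cbx tzzy osld ongeb vvl ivzsv ggmc xjk frvl
Hunk 4: at line 1 remove [tzzy,osld] add [gyzj,avj] -> 9 lines: cbx gyzj avj ongeb vvl ivzsv ggmc xjk frvl
Hunk 5: at line 5 remove [ivzsv] add [lkne] -> 9 lines: cbx gyzj avj ongeb vvl lkne ggmc xjk frvl
Final line count: 9

Answer: 9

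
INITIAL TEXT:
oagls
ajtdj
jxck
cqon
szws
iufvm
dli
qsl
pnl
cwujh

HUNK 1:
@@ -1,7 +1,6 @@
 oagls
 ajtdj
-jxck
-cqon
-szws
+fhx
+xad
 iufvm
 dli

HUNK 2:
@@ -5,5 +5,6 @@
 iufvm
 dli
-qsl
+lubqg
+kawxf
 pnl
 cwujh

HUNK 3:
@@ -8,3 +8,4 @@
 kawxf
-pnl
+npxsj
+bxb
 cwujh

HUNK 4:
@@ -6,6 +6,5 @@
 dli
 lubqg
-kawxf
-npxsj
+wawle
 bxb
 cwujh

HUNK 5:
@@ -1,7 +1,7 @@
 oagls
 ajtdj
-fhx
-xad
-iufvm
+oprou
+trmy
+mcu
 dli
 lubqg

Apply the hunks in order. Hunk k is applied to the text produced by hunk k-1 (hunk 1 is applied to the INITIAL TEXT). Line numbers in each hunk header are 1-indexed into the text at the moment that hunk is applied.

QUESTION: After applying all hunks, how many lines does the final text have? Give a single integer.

Answer: 10

Derivation:
Hunk 1: at line 1 remove [jxck,cqon,szws] add [fhx,xad] -> 9 lines: oagls ajtdj fhx xad iufvm dli qsl pnl cwujh
Hunk 2: at line 5 remove [qsl] add [lubqg,kawxf] -> 10 lines: oagls ajtdj fhx xad iufvm dli lubqg kawxf pnl cwujh
Hunk 3: at line 8 remove [pnl] add [npxsj,bxb] -> 11 lines: oagls ajtdj fhx xad iufvm dli lubqg kawxf npxsj bxb cwujh
Hunk 4: at line 6 remove [kawxf,npxsj] add [wawle] -> 10 lines: oagls ajtdj fhx xad iufvm dli lubqg wawle bxb cwujh
Hunk 5: at line 1 remove [fhx,xad,iufvm] add [oprou,trmy,mcu] -> 10 lines: oagls ajtdj oprou trmy mcu dli lubqg wawle bxb cwujh
Final line count: 10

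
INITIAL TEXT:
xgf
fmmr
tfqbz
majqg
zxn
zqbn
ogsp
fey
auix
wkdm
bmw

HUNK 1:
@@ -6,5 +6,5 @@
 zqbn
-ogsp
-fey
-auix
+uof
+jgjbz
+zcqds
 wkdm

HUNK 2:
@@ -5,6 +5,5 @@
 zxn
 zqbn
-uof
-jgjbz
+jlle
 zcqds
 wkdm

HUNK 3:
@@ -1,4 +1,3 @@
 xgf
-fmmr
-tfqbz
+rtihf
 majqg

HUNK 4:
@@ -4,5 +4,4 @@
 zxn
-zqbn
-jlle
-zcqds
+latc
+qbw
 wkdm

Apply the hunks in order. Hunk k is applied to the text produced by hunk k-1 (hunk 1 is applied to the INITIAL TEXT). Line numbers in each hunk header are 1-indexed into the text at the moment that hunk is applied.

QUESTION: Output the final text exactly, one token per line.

Hunk 1: at line 6 remove [ogsp,fey,auix] add [uof,jgjbz,zcqds] -> 11 lines: xgf fmmr tfqbz majqg zxn zqbn uof jgjbz zcqds wkdm bmw
Hunk 2: at line 5 remove [uof,jgjbz] add [jlle] -> 10 lines: xgf fmmr tfqbz majqg zxn zqbn jlle zcqds wkdm bmw
Hunk 3: at line 1 remove [fmmr,tfqbz] add [rtihf] -> 9 lines: xgf rtihf majqg zxn zqbn jlle zcqds wkdm bmw
Hunk 4: at line 4 remove [zqbn,jlle,zcqds] add [latc,qbw] -> 8 lines: xgf rtihf majqg zxn latc qbw wkdm bmw

Answer: xgf
rtihf
majqg
zxn
latc
qbw
wkdm
bmw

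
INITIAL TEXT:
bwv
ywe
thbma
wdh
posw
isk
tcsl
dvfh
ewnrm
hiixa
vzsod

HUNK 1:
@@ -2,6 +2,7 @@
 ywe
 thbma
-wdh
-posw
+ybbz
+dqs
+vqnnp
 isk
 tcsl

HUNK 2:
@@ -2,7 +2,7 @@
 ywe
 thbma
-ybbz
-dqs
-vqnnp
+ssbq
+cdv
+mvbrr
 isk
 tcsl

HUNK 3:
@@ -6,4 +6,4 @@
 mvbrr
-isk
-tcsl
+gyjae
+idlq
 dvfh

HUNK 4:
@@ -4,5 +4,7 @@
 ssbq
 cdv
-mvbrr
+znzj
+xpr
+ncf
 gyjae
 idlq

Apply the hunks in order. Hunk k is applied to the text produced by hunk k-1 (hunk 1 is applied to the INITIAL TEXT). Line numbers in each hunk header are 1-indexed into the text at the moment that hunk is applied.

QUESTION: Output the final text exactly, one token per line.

Hunk 1: at line 2 remove [wdh,posw] add [ybbz,dqs,vqnnp] -> 12 lines: bwv ywe thbma ybbz dqs vqnnp isk tcsl dvfh ewnrm hiixa vzsod
Hunk 2: at line 2 remove [ybbz,dqs,vqnnp] add [ssbq,cdv,mvbrr] -> 12 lines: bwv ywe thbma ssbq cdv mvbrr isk tcsl dvfh ewnrm hiixa vzsod
Hunk 3: at line 6 remove [isk,tcsl] add [gyjae,idlq] -> 12 lines: bwv ywe thbma ssbq cdv mvbrr gyjae idlq dvfh ewnrm hiixa vzsod
Hunk 4: at line 4 remove [mvbrr] add [znzj,xpr,ncf] -> 14 lines: bwv ywe thbma ssbq cdv znzj xpr ncf gyjae idlq dvfh ewnrm hiixa vzsod

Answer: bwv
ywe
thbma
ssbq
cdv
znzj
xpr
ncf
gyjae
idlq
dvfh
ewnrm
hiixa
vzsod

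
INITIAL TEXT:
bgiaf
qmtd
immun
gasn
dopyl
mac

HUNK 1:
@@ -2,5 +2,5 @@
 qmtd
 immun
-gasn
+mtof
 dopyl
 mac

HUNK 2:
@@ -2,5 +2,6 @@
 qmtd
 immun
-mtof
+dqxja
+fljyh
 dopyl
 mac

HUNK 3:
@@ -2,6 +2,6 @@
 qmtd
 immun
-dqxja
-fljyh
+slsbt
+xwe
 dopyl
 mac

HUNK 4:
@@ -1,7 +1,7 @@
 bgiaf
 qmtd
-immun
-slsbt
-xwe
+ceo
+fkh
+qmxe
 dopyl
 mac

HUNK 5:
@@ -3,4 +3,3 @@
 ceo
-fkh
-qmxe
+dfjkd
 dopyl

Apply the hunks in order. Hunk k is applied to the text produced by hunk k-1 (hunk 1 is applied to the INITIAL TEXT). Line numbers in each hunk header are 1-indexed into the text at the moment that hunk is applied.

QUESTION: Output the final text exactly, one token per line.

Hunk 1: at line 2 remove [gasn] add [mtof] -> 6 lines: bgiaf qmtd immun mtof dopyl mac
Hunk 2: at line 2 remove [mtof] add [dqxja,fljyh] -> 7 lines: bgiaf qmtd immun dqxja fljyh dopyl mac
Hunk 3: at line 2 remove [dqxja,fljyh] add [slsbt,xwe] -> 7 lines: bgiaf qmtd immun slsbt xwe dopyl mac
Hunk 4: at line 1 remove [immun,slsbt,xwe] add [ceo,fkh,qmxe] -> 7 lines: bgiaf qmtd ceo fkh qmxe dopyl mac
Hunk 5: at line 3 remove [fkh,qmxe] add [dfjkd] -> 6 lines: bgiaf qmtd ceo dfjkd dopyl mac

Answer: bgiaf
qmtd
ceo
dfjkd
dopyl
mac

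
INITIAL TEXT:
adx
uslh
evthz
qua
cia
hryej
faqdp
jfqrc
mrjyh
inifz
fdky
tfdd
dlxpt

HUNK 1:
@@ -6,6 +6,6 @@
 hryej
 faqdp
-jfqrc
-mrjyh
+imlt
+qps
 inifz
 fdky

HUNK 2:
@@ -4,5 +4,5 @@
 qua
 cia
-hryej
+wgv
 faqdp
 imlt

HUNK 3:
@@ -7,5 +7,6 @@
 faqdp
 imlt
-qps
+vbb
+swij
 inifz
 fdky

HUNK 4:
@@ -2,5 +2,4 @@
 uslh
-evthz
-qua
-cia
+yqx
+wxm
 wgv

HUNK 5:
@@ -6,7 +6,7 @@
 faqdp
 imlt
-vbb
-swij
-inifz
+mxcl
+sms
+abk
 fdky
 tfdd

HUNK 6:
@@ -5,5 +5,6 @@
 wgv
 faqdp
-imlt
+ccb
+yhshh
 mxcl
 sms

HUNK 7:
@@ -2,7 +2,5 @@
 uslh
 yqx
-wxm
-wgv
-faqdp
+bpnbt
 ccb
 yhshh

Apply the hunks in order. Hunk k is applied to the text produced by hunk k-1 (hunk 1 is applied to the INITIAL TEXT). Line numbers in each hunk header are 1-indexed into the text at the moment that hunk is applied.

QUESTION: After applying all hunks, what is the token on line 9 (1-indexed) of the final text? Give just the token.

Answer: abk

Derivation:
Hunk 1: at line 6 remove [jfqrc,mrjyh] add [imlt,qps] -> 13 lines: adx uslh evthz qua cia hryej faqdp imlt qps inifz fdky tfdd dlxpt
Hunk 2: at line 4 remove [hryej] add [wgv] -> 13 lines: adx uslh evthz qua cia wgv faqdp imlt qps inifz fdky tfdd dlxpt
Hunk 3: at line 7 remove [qps] add [vbb,swij] -> 14 lines: adx uslh evthz qua cia wgv faqdp imlt vbb swij inifz fdky tfdd dlxpt
Hunk 4: at line 2 remove [evthz,qua,cia] add [yqx,wxm] -> 13 lines: adx uslh yqx wxm wgv faqdp imlt vbb swij inifz fdky tfdd dlxpt
Hunk 5: at line 6 remove [vbb,swij,inifz] add [mxcl,sms,abk] -> 13 lines: adx uslh yqx wxm wgv faqdp imlt mxcl sms abk fdky tfdd dlxpt
Hunk 6: at line 5 remove [imlt] add [ccb,yhshh] -> 14 lines: adx uslh yqx wxm wgv faqdp ccb yhshh mxcl sms abk fdky tfdd dlxpt
Hunk 7: at line 2 remove [wxm,wgv,faqdp] add [bpnbt] -> 12 lines: adx uslh yqx bpnbt ccb yhshh mxcl sms abk fdky tfdd dlxpt
Final line 9: abk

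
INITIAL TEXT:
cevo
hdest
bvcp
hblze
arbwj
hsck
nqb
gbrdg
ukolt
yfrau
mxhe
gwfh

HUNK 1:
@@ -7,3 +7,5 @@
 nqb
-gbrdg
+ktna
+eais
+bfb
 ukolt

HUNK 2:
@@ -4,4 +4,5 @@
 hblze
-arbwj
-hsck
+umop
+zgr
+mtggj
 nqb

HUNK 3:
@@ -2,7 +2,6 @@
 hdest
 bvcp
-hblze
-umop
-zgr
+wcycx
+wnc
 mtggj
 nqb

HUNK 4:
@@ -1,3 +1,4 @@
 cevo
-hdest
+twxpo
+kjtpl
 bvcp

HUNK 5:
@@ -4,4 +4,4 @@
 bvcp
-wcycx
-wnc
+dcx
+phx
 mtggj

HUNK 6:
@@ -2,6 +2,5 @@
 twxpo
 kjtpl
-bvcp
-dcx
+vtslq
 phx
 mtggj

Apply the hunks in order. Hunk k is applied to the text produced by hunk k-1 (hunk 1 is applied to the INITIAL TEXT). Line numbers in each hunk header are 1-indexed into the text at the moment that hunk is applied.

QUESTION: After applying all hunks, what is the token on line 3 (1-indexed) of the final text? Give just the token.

Hunk 1: at line 7 remove [gbrdg] add [ktna,eais,bfb] -> 14 lines: cevo hdest bvcp hblze arbwj hsck nqb ktna eais bfb ukolt yfrau mxhe gwfh
Hunk 2: at line 4 remove [arbwj,hsck] add [umop,zgr,mtggj] -> 15 lines: cevo hdest bvcp hblze umop zgr mtggj nqb ktna eais bfb ukolt yfrau mxhe gwfh
Hunk 3: at line 2 remove [hblze,umop,zgr] add [wcycx,wnc] -> 14 lines: cevo hdest bvcp wcycx wnc mtggj nqb ktna eais bfb ukolt yfrau mxhe gwfh
Hunk 4: at line 1 remove [hdest] add [twxpo,kjtpl] -> 15 lines: cevo twxpo kjtpl bvcp wcycx wnc mtggj nqb ktna eais bfb ukolt yfrau mxhe gwfh
Hunk 5: at line 4 remove [wcycx,wnc] add [dcx,phx] -> 15 lines: cevo twxpo kjtpl bvcp dcx phx mtggj nqb ktna eais bfb ukolt yfrau mxhe gwfh
Hunk 6: at line 2 remove [bvcp,dcx] add [vtslq] -> 14 lines: cevo twxpo kjtpl vtslq phx mtggj nqb ktna eais bfb ukolt yfrau mxhe gwfh
Final line 3: kjtpl

Answer: kjtpl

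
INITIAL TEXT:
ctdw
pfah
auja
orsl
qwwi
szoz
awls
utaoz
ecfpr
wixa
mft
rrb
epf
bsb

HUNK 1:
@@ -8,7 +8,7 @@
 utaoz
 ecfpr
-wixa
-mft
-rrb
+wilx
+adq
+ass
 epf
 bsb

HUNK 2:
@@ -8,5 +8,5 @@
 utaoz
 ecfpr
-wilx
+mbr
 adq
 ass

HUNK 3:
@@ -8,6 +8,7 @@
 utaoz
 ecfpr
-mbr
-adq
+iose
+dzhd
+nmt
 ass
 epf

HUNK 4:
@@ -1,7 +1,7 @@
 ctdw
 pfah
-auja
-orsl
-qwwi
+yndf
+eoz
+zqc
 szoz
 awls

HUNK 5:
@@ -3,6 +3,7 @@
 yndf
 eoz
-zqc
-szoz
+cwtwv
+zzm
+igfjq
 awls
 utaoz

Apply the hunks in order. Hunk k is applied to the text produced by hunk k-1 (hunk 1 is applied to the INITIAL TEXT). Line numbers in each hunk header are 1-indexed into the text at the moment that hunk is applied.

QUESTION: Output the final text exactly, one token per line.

Answer: ctdw
pfah
yndf
eoz
cwtwv
zzm
igfjq
awls
utaoz
ecfpr
iose
dzhd
nmt
ass
epf
bsb

Derivation:
Hunk 1: at line 8 remove [wixa,mft,rrb] add [wilx,adq,ass] -> 14 lines: ctdw pfah auja orsl qwwi szoz awls utaoz ecfpr wilx adq ass epf bsb
Hunk 2: at line 8 remove [wilx] add [mbr] -> 14 lines: ctdw pfah auja orsl qwwi szoz awls utaoz ecfpr mbr adq ass epf bsb
Hunk 3: at line 8 remove [mbr,adq] add [iose,dzhd,nmt] -> 15 lines: ctdw pfah auja orsl qwwi szoz awls utaoz ecfpr iose dzhd nmt ass epf bsb
Hunk 4: at line 1 remove [auja,orsl,qwwi] add [yndf,eoz,zqc] -> 15 lines: ctdw pfah yndf eoz zqc szoz awls utaoz ecfpr iose dzhd nmt ass epf bsb
Hunk 5: at line 3 remove [zqc,szoz] add [cwtwv,zzm,igfjq] -> 16 lines: ctdw pfah yndf eoz cwtwv zzm igfjq awls utaoz ecfpr iose dzhd nmt ass epf bsb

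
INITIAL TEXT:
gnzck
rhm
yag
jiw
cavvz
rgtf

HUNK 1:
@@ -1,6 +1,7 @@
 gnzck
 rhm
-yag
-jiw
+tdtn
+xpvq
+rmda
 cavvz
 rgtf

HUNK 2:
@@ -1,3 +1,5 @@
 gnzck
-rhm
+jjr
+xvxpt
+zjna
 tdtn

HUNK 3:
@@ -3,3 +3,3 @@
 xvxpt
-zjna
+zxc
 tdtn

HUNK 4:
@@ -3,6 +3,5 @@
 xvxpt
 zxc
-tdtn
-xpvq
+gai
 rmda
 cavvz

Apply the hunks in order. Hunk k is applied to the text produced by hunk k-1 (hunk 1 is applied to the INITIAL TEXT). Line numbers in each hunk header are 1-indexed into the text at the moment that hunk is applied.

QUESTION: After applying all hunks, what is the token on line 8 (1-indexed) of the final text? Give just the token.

Answer: rgtf

Derivation:
Hunk 1: at line 1 remove [yag,jiw] add [tdtn,xpvq,rmda] -> 7 lines: gnzck rhm tdtn xpvq rmda cavvz rgtf
Hunk 2: at line 1 remove [rhm] add [jjr,xvxpt,zjna] -> 9 lines: gnzck jjr xvxpt zjna tdtn xpvq rmda cavvz rgtf
Hunk 3: at line 3 remove [zjna] add [zxc] -> 9 lines: gnzck jjr xvxpt zxc tdtn xpvq rmda cavvz rgtf
Hunk 4: at line 3 remove [tdtn,xpvq] add [gai] -> 8 lines: gnzck jjr xvxpt zxc gai rmda cavvz rgtf
Final line 8: rgtf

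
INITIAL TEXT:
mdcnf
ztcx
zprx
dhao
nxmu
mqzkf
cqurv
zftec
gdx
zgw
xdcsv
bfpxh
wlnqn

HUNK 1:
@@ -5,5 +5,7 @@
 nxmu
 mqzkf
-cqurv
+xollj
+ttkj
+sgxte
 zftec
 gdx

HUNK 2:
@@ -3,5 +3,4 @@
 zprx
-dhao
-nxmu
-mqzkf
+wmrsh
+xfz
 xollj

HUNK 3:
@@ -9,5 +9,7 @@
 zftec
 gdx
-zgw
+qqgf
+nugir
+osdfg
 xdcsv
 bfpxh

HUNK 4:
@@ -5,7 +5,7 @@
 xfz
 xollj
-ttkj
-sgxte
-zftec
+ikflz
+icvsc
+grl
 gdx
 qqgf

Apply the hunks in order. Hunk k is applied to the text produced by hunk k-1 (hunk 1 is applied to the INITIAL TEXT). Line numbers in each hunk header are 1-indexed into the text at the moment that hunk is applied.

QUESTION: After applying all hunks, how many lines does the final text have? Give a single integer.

Answer: 16

Derivation:
Hunk 1: at line 5 remove [cqurv] add [xollj,ttkj,sgxte] -> 15 lines: mdcnf ztcx zprx dhao nxmu mqzkf xollj ttkj sgxte zftec gdx zgw xdcsv bfpxh wlnqn
Hunk 2: at line 3 remove [dhao,nxmu,mqzkf] add [wmrsh,xfz] -> 14 lines: mdcnf ztcx zprx wmrsh xfz xollj ttkj sgxte zftec gdx zgw xdcsv bfpxh wlnqn
Hunk 3: at line 9 remove [zgw] add [qqgf,nugir,osdfg] -> 16 lines: mdcnf ztcx zprx wmrsh xfz xollj ttkj sgxte zftec gdx qqgf nugir osdfg xdcsv bfpxh wlnqn
Hunk 4: at line 5 remove [ttkj,sgxte,zftec] add [ikflz,icvsc,grl] -> 16 lines: mdcnf ztcx zprx wmrsh xfz xollj ikflz icvsc grl gdx qqgf nugir osdfg xdcsv bfpxh wlnqn
Final line count: 16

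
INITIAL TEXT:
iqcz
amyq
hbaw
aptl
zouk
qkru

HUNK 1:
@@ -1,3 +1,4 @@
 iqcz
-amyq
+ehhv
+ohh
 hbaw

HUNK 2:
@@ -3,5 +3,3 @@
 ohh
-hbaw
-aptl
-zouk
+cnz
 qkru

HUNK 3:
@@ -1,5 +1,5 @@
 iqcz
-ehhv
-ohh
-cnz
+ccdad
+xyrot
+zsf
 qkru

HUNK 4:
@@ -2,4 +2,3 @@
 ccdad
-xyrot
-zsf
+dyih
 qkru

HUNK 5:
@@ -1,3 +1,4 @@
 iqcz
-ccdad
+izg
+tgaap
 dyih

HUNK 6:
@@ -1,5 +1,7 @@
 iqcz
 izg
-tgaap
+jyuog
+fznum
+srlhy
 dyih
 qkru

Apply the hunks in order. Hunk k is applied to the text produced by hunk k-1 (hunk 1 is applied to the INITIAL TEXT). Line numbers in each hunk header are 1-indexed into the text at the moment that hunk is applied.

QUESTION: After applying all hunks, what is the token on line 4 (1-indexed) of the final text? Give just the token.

Hunk 1: at line 1 remove [amyq] add [ehhv,ohh] -> 7 lines: iqcz ehhv ohh hbaw aptl zouk qkru
Hunk 2: at line 3 remove [hbaw,aptl,zouk] add [cnz] -> 5 lines: iqcz ehhv ohh cnz qkru
Hunk 3: at line 1 remove [ehhv,ohh,cnz] add [ccdad,xyrot,zsf] -> 5 lines: iqcz ccdad xyrot zsf qkru
Hunk 4: at line 2 remove [xyrot,zsf] add [dyih] -> 4 lines: iqcz ccdad dyih qkru
Hunk 5: at line 1 remove [ccdad] add [izg,tgaap] -> 5 lines: iqcz izg tgaap dyih qkru
Hunk 6: at line 1 remove [tgaap] add [jyuog,fznum,srlhy] -> 7 lines: iqcz izg jyuog fznum srlhy dyih qkru
Final line 4: fznum

Answer: fznum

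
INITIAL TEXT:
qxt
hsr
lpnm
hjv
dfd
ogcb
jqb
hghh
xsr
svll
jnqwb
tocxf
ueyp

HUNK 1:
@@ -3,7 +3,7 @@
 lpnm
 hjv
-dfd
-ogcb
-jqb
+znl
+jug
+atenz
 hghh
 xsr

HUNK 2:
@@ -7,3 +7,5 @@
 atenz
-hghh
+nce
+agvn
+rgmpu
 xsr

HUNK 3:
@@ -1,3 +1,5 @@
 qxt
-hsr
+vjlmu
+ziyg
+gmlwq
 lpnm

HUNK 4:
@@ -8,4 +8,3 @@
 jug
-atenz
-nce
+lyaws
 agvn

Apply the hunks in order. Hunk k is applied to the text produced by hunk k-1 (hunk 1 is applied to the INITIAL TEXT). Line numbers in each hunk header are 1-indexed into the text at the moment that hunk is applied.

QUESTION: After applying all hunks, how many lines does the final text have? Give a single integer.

Answer: 16

Derivation:
Hunk 1: at line 3 remove [dfd,ogcb,jqb] add [znl,jug,atenz] -> 13 lines: qxt hsr lpnm hjv znl jug atenz hghh xsr svll jnqwb tocxf ueyp
Hunk 2: at line 7 remove [hghh] add [nce,agvn,rgmpu] -> 15 lines: qxt hsr lpnm hjv znl jug atenz nce agvn rgmpu xsr svll jnqwb tocxf ueyp
Hunk 3: at line 1 remove [hsr] add [vjlmu,ziyg,gmlwq] -> 17 lines: qxt vjlmu ziyg gmlwq lpnm hjv znl jug atenz nce agvn rgmpu xsr svll jnqwb tocxf ueyp
Hunk 4: at line 8 remove [atenz,nce] add [lyaws] -> 16 lines: qxt vjlmu ziyg gmlwq lpnm hjv znl jug lyaws agvn rgmpu xsr svll jnqwb tocxf ueyp
Final line count: 16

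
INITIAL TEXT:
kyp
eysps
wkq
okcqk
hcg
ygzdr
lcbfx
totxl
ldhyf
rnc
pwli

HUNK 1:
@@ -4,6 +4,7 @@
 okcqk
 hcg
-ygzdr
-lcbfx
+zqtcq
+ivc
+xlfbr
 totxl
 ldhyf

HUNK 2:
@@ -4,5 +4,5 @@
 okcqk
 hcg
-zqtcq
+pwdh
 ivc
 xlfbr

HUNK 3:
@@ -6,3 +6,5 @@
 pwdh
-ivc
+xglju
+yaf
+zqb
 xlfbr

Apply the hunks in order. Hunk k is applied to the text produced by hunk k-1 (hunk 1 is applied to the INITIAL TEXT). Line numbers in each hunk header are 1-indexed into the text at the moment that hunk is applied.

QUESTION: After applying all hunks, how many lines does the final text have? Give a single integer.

Answer: 14

Derivation:
Hunk 1: at line 4 remove [ygzdr,lcbfx] add [zqtcq,ivc,xlfbr] -> 12 lines: kyp eysps wkq okcqk hcg zqtcq ivc xlfbr totxl ldhyf rnc pwli
Hunk 2: at line 4 remove [zqtcq] add [pwdh] -> 12 lines: kyp eysps wkq okcqk hcg pwdh ivc xlfbr totxl ldhyf rnc pwli
Hunk 3: at line 6 remove [ivc] add [xglju,yaf,zqb] -> 14 lines: kyp eysps wkq okcqk hcg pwdh xglju yaf zqb xlfbr totxl ldhyf rnc pwli
Final line count: 14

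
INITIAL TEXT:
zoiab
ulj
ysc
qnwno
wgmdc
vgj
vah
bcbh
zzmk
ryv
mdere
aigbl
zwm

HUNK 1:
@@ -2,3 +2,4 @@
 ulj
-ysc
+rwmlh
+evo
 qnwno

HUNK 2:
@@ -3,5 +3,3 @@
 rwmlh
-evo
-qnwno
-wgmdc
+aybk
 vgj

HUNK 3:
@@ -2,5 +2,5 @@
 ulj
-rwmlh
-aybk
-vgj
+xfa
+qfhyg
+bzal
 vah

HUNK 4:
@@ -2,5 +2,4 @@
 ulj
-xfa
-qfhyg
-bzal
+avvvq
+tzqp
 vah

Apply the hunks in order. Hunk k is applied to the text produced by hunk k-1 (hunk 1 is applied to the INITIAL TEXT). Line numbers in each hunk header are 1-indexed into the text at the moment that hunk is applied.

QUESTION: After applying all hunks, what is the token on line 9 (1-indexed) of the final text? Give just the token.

Hunk 1: at line 2 remove [ysc] add [rwmlh,evo] -> 14 lines: zoiab ulj rwmlh evo qnwno wgmdc vgj vah bcbh zzmk ryv mdere aigbl zwm
Hunk 2: at line 3 remove [evo,qnwno,wgmdc] add [aybk] -> 12 lines: zoiab ulj rwmlh aybk vgj vah bcbh zzmk ryv mdere aigbl zwm
Hunk 3: at line 2 remove [rwmlh,aybk,vgj] add [xfa,qfhyg,bzal] -> 12 lines: zoiab ulj xfa qfhyg bzal vah bcbh zzmk ryv mdere aigbl zwm
Hunk 4: at line 2 remove [xfa,qfhyg,bzal] add [avvvq,tzqp] -> 11 lines: zoiab ulj avvvq tzqp vah bcbh zzmk ryv mdere aigbl zwm
Final line 9: mdere

Answer: mdere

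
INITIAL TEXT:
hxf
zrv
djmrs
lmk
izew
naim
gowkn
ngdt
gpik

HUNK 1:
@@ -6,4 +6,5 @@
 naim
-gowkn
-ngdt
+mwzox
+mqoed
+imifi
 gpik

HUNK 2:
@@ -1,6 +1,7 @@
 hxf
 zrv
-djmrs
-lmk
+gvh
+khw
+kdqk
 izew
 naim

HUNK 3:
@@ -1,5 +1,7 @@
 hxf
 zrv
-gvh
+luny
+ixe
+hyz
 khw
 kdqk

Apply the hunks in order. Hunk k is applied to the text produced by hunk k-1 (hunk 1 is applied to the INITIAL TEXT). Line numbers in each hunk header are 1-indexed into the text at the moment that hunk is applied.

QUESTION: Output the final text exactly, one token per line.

Hunk 1: at line 6 remove [gowkn,ngdt] add [mwzox,mqoed,imifi] -> 10 lines: hxf zrv djmrs lmk izew naim mwzox mqoed imifi gpik
Hunk 2: at line 1 remove [djmrs,lmk] add [gvh,khw,kdqk] -> 11 lines: hxf zrv gvh khw kdqk izew naim mwzox mqoed imifi gpik
Hunk 3: at line 1 remove [gvh] add [luny,ixe,hyz] -> 13 lines: hxf zrv luny ixe hyz khw kdqk izew naim mwzox mqoed imifi gpik

Answer: hxf
zrv
luny
ixe
hyz
khw
kdqk
izew
naim
mwzox
mqoed
imifi
gpik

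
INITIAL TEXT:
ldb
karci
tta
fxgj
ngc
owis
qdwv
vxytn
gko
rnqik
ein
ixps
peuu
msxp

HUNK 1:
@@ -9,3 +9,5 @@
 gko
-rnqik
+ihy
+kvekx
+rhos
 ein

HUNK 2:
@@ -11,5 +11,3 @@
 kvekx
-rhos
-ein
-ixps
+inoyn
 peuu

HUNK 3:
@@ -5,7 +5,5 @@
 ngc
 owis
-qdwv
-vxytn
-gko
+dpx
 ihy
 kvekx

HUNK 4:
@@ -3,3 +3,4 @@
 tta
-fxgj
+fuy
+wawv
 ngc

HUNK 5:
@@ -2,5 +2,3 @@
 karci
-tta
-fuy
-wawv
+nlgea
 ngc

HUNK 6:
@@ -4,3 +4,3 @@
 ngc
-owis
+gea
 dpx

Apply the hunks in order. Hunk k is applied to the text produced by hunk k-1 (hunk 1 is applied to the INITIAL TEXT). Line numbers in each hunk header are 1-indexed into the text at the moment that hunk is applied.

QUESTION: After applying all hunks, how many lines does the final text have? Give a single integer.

Answer: 11

Derivation:
Hunk 1: at line 9 remove [rnqik] add [ihy,kvekx,rhos] -> 16 lines: ldb karci tta fxgj ngc owis qdwv vxytn gko ihy kvekx rhos ein ixps peuu msxp
Hunk 2: at line 11 remove [rhos,ein,ixps] add [inoyn] -> 14 lines: ldb karci tta fxgj ngc owis qdwv vxytn gko ihy kvekx inoyn peuu msxp
Hunk 3: at line 5 remove [qdwv,vxytn,gko] add [dpx] -> 12 lines: ldb karci tta fxgj ngc owis dpx ihy kvekx inoyn peuu msxp
Hunk 4: at line 3 remove [fxgj] add [fuy,wawv] -> 13 lines: ldb karci tta fuy wawv ngc owis dpx ihy kvekx inoyn peuu msxp
Hunk 5: at line 2 remove [tta,fuy,wawv] add [nlgea] -> 11 lines: ldb karci nlgea ngc owis dpx ihy kvekx inoyn peuu msxp
Hunk 6: at line 4 remove [owis] add [gea] -> 11 lines: ldb karci nlgea ngc gea dpx ihy kvekx inoyn peuu msxp
Final line count: 11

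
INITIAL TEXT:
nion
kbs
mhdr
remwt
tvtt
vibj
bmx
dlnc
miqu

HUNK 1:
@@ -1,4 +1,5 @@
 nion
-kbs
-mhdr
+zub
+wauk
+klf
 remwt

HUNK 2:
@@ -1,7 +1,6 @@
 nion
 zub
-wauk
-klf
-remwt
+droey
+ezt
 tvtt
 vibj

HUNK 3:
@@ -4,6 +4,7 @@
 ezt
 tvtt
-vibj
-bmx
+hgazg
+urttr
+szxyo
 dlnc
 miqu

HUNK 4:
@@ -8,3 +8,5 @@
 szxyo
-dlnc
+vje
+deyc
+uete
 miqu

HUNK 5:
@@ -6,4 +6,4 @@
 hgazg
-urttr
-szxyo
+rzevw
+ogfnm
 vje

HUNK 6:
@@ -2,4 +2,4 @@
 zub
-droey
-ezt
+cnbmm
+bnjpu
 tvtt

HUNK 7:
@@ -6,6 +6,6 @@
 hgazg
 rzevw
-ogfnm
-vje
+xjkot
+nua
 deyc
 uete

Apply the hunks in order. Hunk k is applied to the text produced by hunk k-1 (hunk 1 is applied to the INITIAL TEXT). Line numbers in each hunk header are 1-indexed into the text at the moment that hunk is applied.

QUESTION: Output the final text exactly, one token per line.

Answer: nion
zub
cnbmm
bnjpu
tvtt
hgazg
rzevw
xjkot
nua
deyc
uete
miqu

Derivation:
Hunk 1: at line 1 remove [kbs,mhdr] add [zub,wauk,klf] -> 10 lines: nion zub wauk klf remwt tvtt vibj bmx dlnc miqu
Hunk 2: at line 1 remove [wauk,klf,remwt] add [droey,ezt] -> 9 lines: nion zub droey ezt tvtt vibj bmx dlnc miqu
Hunk 3: at line 4 remove [vibj,bmx] add [hgazg,urttr,szxyo] -> 10 lines: nion zub droey ezt tvtt hgazg urttr szxyo dlnc miqu
Hunk 4: at line 8 remove [dlnc] add [vje,deyc,uete] -> 12 lines: nion zub droey ezt tvtt hgazg urttr szxyo vje deyc uete miqu
Hunk 5: at line 6 remove [urttr,szxyo] add [rzevw,ogfnm] -> 12 lines: nion zub droey ezt tvtt hgazg rzevw ogfnm vje deyc uete miqu
Hunk 6: at line 2 remove [droey,ezt] add [cnbmm,bnjpu] -> 12 lines: nion zub cnbmm bnjpu tvtt hgazg rzevw ogfnm vje deyc uete miqu
Hunk 7: at line 6 remove [ogfnm,vje] add [xjkot,nua] -> 12 lines: nion zub cnbmm bnjpu tvtt hgazg rzevw xjkot nua deyc uete miqu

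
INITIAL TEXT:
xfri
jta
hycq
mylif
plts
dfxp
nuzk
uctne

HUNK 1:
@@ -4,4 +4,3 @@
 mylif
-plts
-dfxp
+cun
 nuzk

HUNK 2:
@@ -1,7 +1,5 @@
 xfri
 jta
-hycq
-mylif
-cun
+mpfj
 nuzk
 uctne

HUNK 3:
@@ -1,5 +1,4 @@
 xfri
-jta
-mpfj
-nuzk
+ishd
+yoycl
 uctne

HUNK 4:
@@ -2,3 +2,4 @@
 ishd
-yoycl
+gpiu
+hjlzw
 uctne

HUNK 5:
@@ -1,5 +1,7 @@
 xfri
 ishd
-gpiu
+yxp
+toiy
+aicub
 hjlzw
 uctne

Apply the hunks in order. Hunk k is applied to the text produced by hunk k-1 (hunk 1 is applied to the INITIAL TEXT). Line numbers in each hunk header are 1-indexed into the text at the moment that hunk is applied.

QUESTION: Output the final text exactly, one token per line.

Hunk 1: at line 4 remove [plts,dfxp] add [cun] -> 7 lines: xfri jta hycq mylif cun nuzk uctne
Hunk 2: at line 1 remove [hycq,mylif,cun] add [mpfj] -> 5 lines: xfri jta mpfj nuzk uctne
Hunk 3: at line 1 remove [jta,mpfj,nuzk] add [ishd,yoycl] -> 4 lines: xfri ishd yoycl uctne
Hunk 4: at line 2 remove [yoycl] add [gpiu,hjlzw] -> 5 lines: xfri ishd gpiu hjlzw uctne
Hunk 5: at line 1 remove [gpiu] add [yxp,toiy,aicub] -> 7 lines: xfri ishd yxp toiy aicub hjlzw uctne

Answer: xfri
ishd
yxp
toiy
aicub
hjlzw
uctne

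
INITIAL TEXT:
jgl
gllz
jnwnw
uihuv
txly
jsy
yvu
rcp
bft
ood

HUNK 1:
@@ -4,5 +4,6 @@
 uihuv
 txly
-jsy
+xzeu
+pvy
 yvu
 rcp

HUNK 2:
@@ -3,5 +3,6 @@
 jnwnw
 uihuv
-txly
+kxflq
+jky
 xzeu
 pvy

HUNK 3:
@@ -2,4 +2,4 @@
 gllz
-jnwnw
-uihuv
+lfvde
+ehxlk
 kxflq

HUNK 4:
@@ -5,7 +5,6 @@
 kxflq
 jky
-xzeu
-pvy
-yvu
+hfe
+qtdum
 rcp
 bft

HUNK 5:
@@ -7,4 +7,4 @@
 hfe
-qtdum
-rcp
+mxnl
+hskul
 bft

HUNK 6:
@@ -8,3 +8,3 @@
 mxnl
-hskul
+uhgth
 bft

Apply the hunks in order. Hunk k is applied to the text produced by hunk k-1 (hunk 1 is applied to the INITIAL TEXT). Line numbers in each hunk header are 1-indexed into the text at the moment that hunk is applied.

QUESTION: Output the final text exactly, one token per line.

Answer: jgl
gllz
lfvde
ehxlk
kxflq
jky
hfe
mxnl
uhgth
bft
ood

Derivation:
Hunk 1: at line 4 remove [jsy] add [xzeu,pvy] -> 11 lines: jgl gllz jnwnw uihuv txly xzeu pvy yvu rcp bft ood
Hunk 2: at line 3 remove [txly] add [kxflq,jky] -> 12 lines: jgl gllz jnwnw uihuv kxflq jky xzeu pvy yvu rcp bft ood
Hunk 3: at line 2 remove [jnwnw,uihuv] add [lfvde,ehxlk] -> 12 lines: jgl gllz lfvde ehxlk kxflq jky xzeu pvy yvu rcp bft ood
Hunk 4: at line 5 remove [xzeu,pvy,yvu] add [hfe,qtdum] -> 11 lines: jgl gllz lfvde ehxlk kxflq jky hfe qtdum rcp bft ood
Hunk 5: at line 7 remove [qtdum,rcp] add [mxnl,hskul] -> 11 lines: jgl gllz lfvde ehxlk kxflq jky hfe mxnl hskul bft ood
Hunk 6: at line 8 remove [hskul] add [uhgth] -> 11 lines: jgl gllz lfvde ehxlk kxflq jky hfe mxnl uhgth bft ood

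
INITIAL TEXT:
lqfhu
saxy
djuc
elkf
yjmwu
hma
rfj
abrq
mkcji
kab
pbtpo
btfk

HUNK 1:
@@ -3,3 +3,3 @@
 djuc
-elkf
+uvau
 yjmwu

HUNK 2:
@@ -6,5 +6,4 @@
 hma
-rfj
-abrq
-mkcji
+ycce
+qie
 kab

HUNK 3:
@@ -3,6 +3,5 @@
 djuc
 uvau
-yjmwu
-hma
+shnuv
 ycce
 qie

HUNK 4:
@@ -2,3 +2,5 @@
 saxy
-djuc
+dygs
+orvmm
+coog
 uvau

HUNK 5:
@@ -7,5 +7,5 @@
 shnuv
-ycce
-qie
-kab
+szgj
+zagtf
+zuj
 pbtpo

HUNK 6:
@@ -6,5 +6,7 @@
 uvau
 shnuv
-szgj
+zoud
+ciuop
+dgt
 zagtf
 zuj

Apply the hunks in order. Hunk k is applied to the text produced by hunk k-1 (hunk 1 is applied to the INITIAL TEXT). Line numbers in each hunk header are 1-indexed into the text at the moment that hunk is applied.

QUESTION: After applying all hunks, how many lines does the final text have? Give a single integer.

Answer: 14

Derivation:
Hunk 1: at line 3 remove [elkf] add [uvau] -> 12 lines: lqfhu saxy djuc uvau yjmwu hma rfj abrq mkcji kab pbtpo btfk
Hunk 2: at line 6 remove [rfj,abrq,mkcji] add [ycce,qie] -> 11 lines: lqfhu saxy djuc uvau yjmwu hma ycce qie kab pbtpo btfk
Hunk 3: at line 3 remove [yjmwu,hma] add [shnuv] -> 10 lines: lqfhu saxy djuc uvau shnuv ycce qie kab pbtpo btfk
Hunk 4: at line 2 remove [djuc] add [dygs,orvmm,coog] -> 12 lines: lqfhu saxy dygs orvmm coog uvau shnuv ycce qie kab pbtpo btfk
Hunk 5: at line 7 remove [ycce,qie,kab] add [szgj,zagtf,zuj] -> 12 lines: lqfhu saxy dygs orvmm coog uvau shnuv szgj zagtf zuj pbtpo btfk
Hunk 6: at line 6 remove [szgj] add [zoud,ciuop,dgt] -> 14 lines: lqfhu saxy dygs orvmm coog uvau shnuv zoud ciuop dgt zagtf zuj pbtpo btfk
Final line count: 14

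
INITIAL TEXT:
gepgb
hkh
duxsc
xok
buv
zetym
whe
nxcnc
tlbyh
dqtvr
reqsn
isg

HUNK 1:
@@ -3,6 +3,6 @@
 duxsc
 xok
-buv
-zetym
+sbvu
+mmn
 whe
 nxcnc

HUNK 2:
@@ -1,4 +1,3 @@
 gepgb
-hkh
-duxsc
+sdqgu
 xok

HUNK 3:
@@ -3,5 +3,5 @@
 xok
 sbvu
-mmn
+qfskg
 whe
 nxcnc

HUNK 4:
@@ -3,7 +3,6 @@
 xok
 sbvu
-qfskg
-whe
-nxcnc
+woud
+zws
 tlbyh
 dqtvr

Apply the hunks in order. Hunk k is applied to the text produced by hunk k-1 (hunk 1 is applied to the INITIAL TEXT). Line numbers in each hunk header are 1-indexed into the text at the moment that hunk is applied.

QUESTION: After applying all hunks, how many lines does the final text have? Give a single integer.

Hunk 1: at line 3 remove [buv,zetym] add [sbvu,mmn] -> 12 lines: gepgb hkh duxsc xok sbvu mmn whe nxcnc tlbyh dqtvr reqsn isg
Hunk 2: at line 1 remove [hkh,duxsc] add [sdqgu] -> 11 lines: gepgb sdqgu xok sbvu mmn whe nxcnc tlbyh dqtvr reqsn isg
Hunk 3: at line 3 remove [mmn] add [qfskg] -> 11 lines: gepgb sdqgu xok sbvu qfskg whe nxcnc tlbyh dqtvr reqsn isg
Hunk 4: at line 3 remove [qfskg,whe,nxcnc] add [woud,zws] -> 10 lines: gepgb sdqgu xok sbvu woud zws tlbyh dqtvr reqsn isg
Final line count: 10

Answer: 10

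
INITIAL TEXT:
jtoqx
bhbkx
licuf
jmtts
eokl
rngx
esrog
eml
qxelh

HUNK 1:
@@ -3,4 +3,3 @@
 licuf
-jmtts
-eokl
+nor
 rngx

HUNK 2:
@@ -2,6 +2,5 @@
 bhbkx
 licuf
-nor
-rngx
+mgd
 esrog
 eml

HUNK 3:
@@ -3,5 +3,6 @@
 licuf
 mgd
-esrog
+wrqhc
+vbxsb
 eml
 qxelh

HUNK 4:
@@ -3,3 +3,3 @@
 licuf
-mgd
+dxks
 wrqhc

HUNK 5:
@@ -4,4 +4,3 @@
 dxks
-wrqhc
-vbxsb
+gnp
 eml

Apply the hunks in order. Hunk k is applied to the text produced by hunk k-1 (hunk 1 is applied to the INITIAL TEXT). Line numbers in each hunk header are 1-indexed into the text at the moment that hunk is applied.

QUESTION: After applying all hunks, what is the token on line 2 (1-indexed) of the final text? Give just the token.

Answer: bhbkx

Derivation:
Hunk 1: at line 3 remove [jmtts,eokl] add [nor] -> 8 lines: jtoqx bhbkx licuf nor rngx esrog eml qxelh
Hunk 2: at line 2 remove [nor,rngx] add [mgd] -> 7 lines: jtoqx bhbkx licuf mgd esrog eml qxelh
Hunk 3: at line 3 remove [esrog] add [wrqhc,vbxsb] -> 8 lines: jtoqx bhbkx licuf mgd wrqhc vbxsb eml qxelh
Hunk 4: at line 3 remove [mgd] add [dxks] -> 8 lines: jtoqx bhbkx licuf dxks wrqhc vbxsb eml qxelh
Hunk 5: at line 4 remove [wrqhc,vbxsb] add [gnp] -> 7 lines: jtoqx bhbkx licuf dxks gnp eml qxelh
Final line 2: bhbkx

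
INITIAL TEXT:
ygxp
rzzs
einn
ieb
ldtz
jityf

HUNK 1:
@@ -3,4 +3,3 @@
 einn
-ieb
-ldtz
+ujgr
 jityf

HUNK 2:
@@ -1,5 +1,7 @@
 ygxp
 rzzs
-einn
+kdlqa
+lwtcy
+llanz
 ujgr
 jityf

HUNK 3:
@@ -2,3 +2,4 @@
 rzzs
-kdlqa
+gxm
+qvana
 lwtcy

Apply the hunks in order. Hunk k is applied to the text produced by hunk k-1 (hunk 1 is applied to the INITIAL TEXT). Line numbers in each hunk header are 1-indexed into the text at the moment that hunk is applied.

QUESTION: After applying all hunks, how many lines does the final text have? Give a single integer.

Answer: 8

Derivation:
Hunk 1: at line 3 remove [ieb,ldtz] add [ujgr] -> 5 lines: ygxp rzzs einn ujgr jityf
Hunk 2: at line 1 remove [einn] add [kdlqa,lwtcy,llanz] -> 7 lines: ygxp rzzs kdlqa lwtcy llanz ujgr jityf
Hunk 3: at line 2 remove [kdlqa] add [gxm,qvana] -> 8 lines: ygxp rzzs gxm qvana lwtcy llanz ujgr jityf
Final line count: 8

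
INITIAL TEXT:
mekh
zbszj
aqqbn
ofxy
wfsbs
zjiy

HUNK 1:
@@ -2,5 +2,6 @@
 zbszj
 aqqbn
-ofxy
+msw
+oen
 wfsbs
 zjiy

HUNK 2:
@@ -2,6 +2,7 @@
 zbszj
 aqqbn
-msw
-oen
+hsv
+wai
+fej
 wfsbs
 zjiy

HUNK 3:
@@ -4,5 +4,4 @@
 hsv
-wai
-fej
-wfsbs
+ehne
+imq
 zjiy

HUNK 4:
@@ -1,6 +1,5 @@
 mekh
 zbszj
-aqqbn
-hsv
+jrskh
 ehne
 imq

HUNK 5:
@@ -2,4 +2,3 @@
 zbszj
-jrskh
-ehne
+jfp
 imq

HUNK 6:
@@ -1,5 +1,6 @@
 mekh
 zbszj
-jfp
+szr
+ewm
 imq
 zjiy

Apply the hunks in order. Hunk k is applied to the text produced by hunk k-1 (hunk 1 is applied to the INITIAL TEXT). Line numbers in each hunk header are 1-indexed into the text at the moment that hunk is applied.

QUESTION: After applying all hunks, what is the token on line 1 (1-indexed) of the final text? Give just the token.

Answer: mekh

Derivation:
Hunk 1: at line 2 remove [ofxy] add [msw,oen] -> 7 lines: mekh zbszj aqqbn msw oen wfsbs zjiy
Hunk 2: at line 2 remove [msw,oen] add [hsv,wai,fej] -> 8 lines: mekh zbszj aqqbn hsv wai fej wfsbs zjiy
Hunk 3: at line 4 remove [wai,fej,wfsbs] add [ehne,imq] -> 7 lines: mekh zbszj aqqbn hsv ehne imq zjiy
Hunk 4: at line 1 remove [aqqbn,hsv] add [jrskh] -> 6 lines: mekh zbszj jrskh ehne imq zjiy
Hunk 5: at line 2 remove [jrskh,ehne] add [jfp] -> 5 lines: mekh zbszj jfp imq zjiy
Hunk 6: at line 1 remove [jfp] add [szr,ewm] -> 6 lines: mekh zbszj szr ewm imq zjiy
Final line 1: mekh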